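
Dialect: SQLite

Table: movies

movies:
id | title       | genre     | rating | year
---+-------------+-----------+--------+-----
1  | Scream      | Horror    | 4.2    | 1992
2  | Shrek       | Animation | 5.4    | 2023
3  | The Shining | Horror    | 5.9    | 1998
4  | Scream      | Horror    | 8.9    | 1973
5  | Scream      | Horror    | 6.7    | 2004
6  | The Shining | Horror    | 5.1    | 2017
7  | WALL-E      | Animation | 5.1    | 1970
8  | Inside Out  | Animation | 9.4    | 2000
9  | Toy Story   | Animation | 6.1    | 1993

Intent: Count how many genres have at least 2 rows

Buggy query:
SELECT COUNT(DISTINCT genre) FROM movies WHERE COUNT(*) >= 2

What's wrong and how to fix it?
Bug: COUNT(*) cannot appear in WHERE; the per-group count doesn't exist yet

Fix: Group first with HAVING COUNT(*) >= 2, then COUNT the resulting groups

Corrected query:
SELECT COUNT(*) FROM (SELECT genre FROM movies GROUP BY genre HAVING COUNT(*) >= 2)

Result:
COUNT(*)
--------
2       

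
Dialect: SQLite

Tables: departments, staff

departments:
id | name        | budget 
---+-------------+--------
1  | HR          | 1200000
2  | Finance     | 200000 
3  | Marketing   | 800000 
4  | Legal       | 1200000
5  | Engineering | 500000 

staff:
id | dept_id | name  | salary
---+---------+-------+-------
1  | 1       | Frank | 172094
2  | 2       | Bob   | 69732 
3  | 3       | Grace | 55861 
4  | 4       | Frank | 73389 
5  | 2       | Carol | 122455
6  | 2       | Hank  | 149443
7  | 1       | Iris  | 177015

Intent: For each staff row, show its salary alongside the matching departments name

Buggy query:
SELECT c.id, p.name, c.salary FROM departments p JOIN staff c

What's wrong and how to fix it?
Bug: Missing join condition: each staff row is matched to all departments rows instead of just its own

Fix: Add ON c.dept_id = p.id to the JOIN

Corrected query:
SELECT c.id, p.name, c.salary FROM departments p JOIN staff c ON c.dept_id = p.id

Result:
id | name      | salary
---+-----------+-------
1  | HR        | 172094
2  | Finance   | 69732 
3  | Marketing | 55861 
4  | Legal     | 73389 
5  | Finance   | 122455
6  | Finance   | 149443
7  | HR        | 177015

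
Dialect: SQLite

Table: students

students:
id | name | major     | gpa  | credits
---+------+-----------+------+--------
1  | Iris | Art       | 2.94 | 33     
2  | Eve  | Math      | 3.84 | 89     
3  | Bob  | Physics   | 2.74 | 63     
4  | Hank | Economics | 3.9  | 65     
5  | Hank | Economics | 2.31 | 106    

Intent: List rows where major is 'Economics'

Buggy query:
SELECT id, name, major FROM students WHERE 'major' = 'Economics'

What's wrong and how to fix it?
Bug: Single quotes denote string literals in SQL; the column name is being compared as a constant string

Fix: Remove the quotes around the column name (or use double quotes for an identifier)

Corrected query:
SELECT id, name, major FROM students WHERE major = 'Economics'

Result:
id | name | major    
---+------+----------
4  | Hank | Economics
5  | Hank | Economics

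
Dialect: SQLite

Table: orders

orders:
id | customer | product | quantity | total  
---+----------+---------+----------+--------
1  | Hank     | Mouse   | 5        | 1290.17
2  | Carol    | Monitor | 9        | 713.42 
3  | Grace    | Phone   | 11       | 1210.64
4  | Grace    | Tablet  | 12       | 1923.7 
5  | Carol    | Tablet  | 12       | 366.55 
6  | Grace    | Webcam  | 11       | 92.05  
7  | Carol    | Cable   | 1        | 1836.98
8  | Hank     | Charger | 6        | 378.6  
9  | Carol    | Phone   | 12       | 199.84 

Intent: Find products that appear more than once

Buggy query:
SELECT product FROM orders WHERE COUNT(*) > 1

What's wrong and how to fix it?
Bug: WHERE can't reference COUNT(*); aggregates are computed after WHERE

Fix: GROUP BY product, then filter groups with HAVING COUNT(*) > 1

Corrected query:
SELECT product FROM orders GROUP BY product HAVING COUNT(*) > 1

Result:
product
-------
Phone  
Tablet 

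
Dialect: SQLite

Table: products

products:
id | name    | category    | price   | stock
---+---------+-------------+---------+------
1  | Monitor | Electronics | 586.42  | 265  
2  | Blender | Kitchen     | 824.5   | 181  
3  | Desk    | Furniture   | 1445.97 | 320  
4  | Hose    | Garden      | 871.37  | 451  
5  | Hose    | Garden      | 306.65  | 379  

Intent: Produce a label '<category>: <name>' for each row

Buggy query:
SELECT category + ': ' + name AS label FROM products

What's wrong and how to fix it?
Bug: '+' is numeric addition; on text columns SQLite converts them to 0 instead of concatenating

Fix: Use the || operator for string concatenation

Corrected query:
SELECT category || ': ' || name AS label FROM products

Result:
label               
--------------------
Electronics: Monitor
Kitchen: Blender    
Furniture: Desk     
Garden: Hose        
Garden: Hose        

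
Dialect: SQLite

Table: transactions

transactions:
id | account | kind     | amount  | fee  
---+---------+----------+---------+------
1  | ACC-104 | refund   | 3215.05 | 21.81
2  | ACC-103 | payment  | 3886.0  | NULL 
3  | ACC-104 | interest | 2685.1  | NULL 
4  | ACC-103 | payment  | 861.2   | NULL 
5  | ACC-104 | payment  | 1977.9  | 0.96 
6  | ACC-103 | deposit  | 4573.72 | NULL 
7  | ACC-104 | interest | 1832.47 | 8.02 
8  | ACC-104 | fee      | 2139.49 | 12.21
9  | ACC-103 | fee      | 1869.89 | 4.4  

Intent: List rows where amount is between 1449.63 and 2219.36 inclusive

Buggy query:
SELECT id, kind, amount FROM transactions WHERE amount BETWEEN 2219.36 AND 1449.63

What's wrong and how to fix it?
Bug: BETWEEN expects the lower bound first; with 2219.36 AND 1449.63 the range is empty

Fix: Swap the bounds so the smaller value comes first

Corrected query:
SELECT id, kind, amount FROM transactions WHERE amount BETWEEN 1449.63 AND 2219.36

Result:
id | kind     | amount 
---+----------+--------
5  | payment  | 1977.9 
7  | interest | 1832.47
8  | fee      | 2139.49
9  | fee      | 1869.89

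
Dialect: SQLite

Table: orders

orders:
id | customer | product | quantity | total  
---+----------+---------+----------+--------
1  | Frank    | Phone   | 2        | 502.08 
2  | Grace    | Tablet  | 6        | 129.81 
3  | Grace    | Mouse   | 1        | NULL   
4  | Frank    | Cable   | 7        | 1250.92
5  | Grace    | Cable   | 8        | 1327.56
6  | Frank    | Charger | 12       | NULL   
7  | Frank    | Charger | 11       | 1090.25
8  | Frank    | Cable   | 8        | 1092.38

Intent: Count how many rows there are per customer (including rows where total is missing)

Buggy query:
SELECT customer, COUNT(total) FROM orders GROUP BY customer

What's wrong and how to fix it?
Bug: COUNT(total) skips NULLs, so groups with missing total are undercounted

Fix: Replace COUNT(total) with COUNT(*)

Corrected query:
SELECT customer, COUNT(*) FROM orders GROUP BY customer

Result:
customer | COUNT(*)
---------+---------
Frank    | 5       
Grace    | 3       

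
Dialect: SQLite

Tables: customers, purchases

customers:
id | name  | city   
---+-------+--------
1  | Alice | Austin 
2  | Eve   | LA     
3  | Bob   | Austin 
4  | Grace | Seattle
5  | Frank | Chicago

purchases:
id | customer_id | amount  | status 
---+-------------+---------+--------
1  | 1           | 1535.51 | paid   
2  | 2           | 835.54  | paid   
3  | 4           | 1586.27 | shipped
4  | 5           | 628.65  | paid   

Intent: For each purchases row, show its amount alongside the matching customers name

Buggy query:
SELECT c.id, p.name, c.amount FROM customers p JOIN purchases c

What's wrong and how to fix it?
Bug: JOIN with no ON clause produces a cartesian product; every purchases row pairs with every customers row

Fix: Specify the join condition linking the foreign key to the parent id

Corrected query:
SELECT c.id, p.name, c.amount FROM customers p JOIN purchases c ON c.customer_id = p.id

Result:
id | name  | amount 
---+-------+--------
1  | Alice | 1535.51
2  | Eve   | 835.54 
3  | Grace | 1586.27
4  | Frank | 628.65 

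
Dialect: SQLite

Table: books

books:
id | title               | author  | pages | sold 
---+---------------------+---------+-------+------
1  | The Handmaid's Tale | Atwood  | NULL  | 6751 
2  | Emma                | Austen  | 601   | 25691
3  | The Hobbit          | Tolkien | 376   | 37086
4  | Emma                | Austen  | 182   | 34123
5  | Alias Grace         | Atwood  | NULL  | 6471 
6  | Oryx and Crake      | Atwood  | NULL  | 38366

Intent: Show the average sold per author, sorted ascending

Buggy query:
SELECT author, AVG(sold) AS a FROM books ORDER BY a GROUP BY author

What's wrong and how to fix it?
Bug: ORDER BY appears before GROUP BY; SQL clause order requires GROUP BY first

Fix: Reorder: SELECT … FROM … GROUP BY … ORDER BY …

Corrected query:
SELECT author, AVG(sold) AS a FROM books GROUP BY author ORDER BY a

Result:
author  | a    
--------+------
Atwood  | 17196
Austen  | 29907
Tolkien | 37086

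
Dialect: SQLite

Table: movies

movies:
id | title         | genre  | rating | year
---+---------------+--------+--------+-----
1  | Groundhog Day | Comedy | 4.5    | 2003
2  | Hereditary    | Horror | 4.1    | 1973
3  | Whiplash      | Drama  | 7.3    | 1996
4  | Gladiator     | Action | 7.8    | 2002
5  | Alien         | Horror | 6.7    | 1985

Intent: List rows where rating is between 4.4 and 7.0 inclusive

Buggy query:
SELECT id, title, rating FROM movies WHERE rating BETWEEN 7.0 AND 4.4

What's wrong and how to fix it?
Bug: The bounds are reversed; BETWEEN a AND b requires a <= b to match anything

Fix: Write BETWEEN 4.4 AND 7.0

Corrected query:
SELECT id, title, rating FROM movies WHERE rating BETWEEN 4.4 AND 7.0

Result:
id | title         | rating
---+---------------+-------
1  | Groundhog Day | 4.5   
5  | Alien         | 6.7   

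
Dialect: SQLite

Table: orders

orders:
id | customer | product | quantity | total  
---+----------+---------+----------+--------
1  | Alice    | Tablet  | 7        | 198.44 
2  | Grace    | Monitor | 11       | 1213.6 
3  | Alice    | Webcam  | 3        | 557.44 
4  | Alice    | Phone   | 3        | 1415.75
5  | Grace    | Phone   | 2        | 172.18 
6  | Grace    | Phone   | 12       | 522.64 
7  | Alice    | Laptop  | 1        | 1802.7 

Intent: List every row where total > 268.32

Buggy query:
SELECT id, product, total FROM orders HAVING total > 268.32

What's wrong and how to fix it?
Bug: This is a non-aggregate query (no GROUP BY, no aggregates), so in SQLite the HAVING clause is invalid here; a row-level condition belongs in WHERE

Fix: Replace HAVING with WHERE since the condition applies to individual rows

Corrected query:
SELECT id, product, total FROM orders WHERE total > 268.32

Result:
id | product | total  
---+---------+--------
2  | Monitor | 1213.6 
3  | Webcam  | 557.44 
4  | Phone   | 1415.75
6  | Phone   | 522.64 
7  | Laptop  | 1802.7 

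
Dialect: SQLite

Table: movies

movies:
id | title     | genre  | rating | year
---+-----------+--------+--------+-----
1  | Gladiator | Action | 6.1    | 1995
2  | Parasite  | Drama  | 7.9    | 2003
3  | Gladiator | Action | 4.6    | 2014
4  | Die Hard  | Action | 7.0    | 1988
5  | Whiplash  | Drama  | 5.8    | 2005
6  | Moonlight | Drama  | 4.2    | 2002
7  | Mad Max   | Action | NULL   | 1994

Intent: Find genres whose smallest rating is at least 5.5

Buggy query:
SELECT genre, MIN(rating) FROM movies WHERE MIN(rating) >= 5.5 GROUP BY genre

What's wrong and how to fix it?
Bug: Aggregates like MIN are computed per group after WHERE runs

Fix: Use HAVING for the per-group MIN condition

Corrected query:
SELECT genre, MIN(rating) FROM movies GROUP BY genre HAVING MIN(rating) >= 5.5

Result:
(no rows)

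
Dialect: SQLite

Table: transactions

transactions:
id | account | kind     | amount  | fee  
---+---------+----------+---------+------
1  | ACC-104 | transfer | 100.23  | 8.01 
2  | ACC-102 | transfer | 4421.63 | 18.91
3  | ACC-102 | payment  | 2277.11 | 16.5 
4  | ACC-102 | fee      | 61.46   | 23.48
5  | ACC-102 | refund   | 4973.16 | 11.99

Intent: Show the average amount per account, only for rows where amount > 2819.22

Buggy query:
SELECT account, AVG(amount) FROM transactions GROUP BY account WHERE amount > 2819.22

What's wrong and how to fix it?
Bug: Row-level WHERE must come before GROUP BY in the clause order

Fix: Place WHERE between FROM and GROUP BY

Corrected query:
SELECT account, AVG(amount) FROM transactions WHERE amount > 2819.22 GROUP BY account

Result:
account | AVG(amount)
--------+------------
ACC-102 | 4697.395   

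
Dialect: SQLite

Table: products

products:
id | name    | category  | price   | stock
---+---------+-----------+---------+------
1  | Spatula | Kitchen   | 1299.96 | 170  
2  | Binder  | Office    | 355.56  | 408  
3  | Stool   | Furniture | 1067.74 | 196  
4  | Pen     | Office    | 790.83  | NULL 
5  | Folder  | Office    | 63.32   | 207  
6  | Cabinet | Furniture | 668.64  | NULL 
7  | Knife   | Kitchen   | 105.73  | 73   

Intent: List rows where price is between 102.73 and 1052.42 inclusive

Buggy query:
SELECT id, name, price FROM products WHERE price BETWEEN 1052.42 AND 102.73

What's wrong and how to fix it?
Bug: BETWEEN expects the lower bound first; with 1052.42 AND 102.73 the range is empty

Fix: Write BETWEEN 102.73 AND 1052.42

Corrected query:
SELECT id, name, price FROM products WHERE price BETWEEN 102.73 AND 1052.42

Result:
id | name    | price 
---+---------+-------
2  | Binder  | 355.56
4  | Pen     | 790.83
6  | Cabinet | 668.64
7  | Knife   | 105.73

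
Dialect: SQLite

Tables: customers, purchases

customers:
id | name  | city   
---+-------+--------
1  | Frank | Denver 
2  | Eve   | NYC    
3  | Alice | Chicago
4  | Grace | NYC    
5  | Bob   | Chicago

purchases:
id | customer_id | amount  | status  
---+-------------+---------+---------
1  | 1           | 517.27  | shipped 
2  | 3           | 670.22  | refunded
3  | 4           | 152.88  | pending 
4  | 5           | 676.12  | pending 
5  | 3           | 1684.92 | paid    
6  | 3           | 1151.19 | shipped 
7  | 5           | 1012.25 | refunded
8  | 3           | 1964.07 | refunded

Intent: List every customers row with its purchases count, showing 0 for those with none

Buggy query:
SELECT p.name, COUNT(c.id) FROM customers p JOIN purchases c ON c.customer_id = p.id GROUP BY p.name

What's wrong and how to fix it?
Bug: INNER JOIN drops customers rows that have no matching purchases rows

Fix: Switch to LEFT JOIN to retain unmatched parent rows

Corrected query:
SELECT p.name, COUNT(c.id) FROM customers p LEFT JOIN purchases c ON c.customer_id = p.id GROUP BY p.name

Result:
name  | COUNT(c.id)
------+------------
Alice | 4          
Bob   | 2          
Eve   | 0          
Frank | 1          
Grace | 1          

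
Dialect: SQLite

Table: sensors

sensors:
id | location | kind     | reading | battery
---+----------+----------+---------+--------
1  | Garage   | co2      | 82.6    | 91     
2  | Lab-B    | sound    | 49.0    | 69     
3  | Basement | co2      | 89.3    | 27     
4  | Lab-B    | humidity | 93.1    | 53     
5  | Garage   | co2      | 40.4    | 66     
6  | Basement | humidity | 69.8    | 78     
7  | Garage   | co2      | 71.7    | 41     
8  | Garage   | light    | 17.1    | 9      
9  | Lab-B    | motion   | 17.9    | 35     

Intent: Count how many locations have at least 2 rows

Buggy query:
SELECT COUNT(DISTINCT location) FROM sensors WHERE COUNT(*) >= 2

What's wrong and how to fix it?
Bug: WHERE filters individual rows, not groups, so a group-level COUNT is invalid there

Fix: Group first with HAVING COUNT(*) >= 2, then COUNT the resulting groups

Corrected query:
SELECT COUNT(*) FROM (SELECT location FROM sensors GROUP BY location HAVING COUNT(*) >= 2)

Result:
COUNT(*)
--------
3       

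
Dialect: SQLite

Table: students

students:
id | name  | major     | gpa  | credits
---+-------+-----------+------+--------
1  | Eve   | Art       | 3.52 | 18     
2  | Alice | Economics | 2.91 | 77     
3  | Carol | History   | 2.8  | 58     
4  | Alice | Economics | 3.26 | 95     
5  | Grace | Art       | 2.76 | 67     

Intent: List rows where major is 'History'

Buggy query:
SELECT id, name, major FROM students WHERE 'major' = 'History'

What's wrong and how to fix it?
Bug: 'major' in single quotes is a string literal, not the column; the comparison is literal-vs-literal and never true

Fix: Reference the column as major without single quotes

Corrected query:
SELECT id, name, major FROM students WHERE major = 'History'

Result:
id | name  | major  
---+-------+--------
3  | Carol | History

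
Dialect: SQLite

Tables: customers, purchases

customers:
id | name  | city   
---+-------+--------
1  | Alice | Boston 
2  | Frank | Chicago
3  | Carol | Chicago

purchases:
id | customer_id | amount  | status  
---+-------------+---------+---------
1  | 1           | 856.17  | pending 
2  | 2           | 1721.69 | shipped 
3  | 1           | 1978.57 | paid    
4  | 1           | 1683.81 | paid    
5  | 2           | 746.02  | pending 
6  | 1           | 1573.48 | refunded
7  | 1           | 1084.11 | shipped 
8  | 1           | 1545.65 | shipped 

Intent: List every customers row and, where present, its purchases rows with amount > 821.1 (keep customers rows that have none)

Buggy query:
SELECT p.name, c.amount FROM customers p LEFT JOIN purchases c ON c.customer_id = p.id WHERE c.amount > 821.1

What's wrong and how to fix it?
Bug: Filtering c.amount in WHERE discards the NULL rows produced by LEFT JOIN, turning it into an inner join

Fix: Put 'c.amount > 821.1' in the JOIN's ON clause instead of WHERE

Corrected query:
SELECT p.name, c.amount FROM customers p LEFT JOIN purchases c ON c.customer_id = p.id AND c.amount > 821.1

Result:
name  | amount 
------+--------
Alice | 856.17 
Alice | 1084.11
Alice | 1545.65
Alice | 1573.48
Alice | 1683.81
Alice | 1978.57
Frank | 1721.69
Carol | NULL   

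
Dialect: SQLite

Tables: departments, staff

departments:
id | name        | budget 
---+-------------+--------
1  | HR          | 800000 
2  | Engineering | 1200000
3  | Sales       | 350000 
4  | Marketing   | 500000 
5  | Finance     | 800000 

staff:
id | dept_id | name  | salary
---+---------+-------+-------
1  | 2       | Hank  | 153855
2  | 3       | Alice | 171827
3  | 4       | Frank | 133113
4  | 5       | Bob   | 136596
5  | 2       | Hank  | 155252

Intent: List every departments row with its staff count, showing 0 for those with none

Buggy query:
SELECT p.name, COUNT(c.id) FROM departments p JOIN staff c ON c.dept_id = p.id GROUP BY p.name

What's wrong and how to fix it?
Bug: INNER JOIN drops departments rows that have no matching staff rows

Fix: Switch to LEFT JOIN to retain unmatched parent rows

Corrected query:
SELECT p.name, COUNT(c.id) FROM departments p LEFT JOIN staff c ON c.dept_id = p.id GROUP BY p.name

Result:
name        | COUNT(c.id)
------------+------------
Engineering | 2          
Finance     | 1          
HR          | 0          
Marketing   | 1          
Sales       | 1          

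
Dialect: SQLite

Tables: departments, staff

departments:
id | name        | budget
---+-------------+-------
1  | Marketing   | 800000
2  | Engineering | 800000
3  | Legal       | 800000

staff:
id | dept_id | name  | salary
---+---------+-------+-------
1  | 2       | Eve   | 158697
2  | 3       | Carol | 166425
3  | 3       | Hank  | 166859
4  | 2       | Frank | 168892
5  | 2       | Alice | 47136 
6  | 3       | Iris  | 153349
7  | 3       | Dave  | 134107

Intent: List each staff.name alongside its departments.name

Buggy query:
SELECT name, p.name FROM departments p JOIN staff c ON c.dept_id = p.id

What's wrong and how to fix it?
Bug: Both tables have a 'name' column; the unqualified reference is ambiguous

Fix: Prefix ambiguous columns with the table alias

Corrected query:
SELECT c.name, p.name FROM departments p JOIN staff c ON c.dept_id = p.id

Result:
name  | name       
------+------------
Eve   | Engineering
Carol | Legal      
Hank  | Legal      
Frank | Engineering
Alice | Engineering
Iris  | Legal      
Dave  | Legal      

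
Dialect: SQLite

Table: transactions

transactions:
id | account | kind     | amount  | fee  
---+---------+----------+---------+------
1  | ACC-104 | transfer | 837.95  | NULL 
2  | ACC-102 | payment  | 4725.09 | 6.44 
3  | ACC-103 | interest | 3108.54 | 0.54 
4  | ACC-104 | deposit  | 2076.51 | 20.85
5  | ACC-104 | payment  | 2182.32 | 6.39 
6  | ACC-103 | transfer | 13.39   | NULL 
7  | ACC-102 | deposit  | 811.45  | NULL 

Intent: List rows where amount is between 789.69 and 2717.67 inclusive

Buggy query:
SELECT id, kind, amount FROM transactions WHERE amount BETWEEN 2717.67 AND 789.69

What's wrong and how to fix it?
Bug: BETWEEN expects the lower bound first; with 2717.67 AND 789.69 the range is empty

Fix: Swap the bounds so the smaller value comes first

Corrected query:
SELECT id, kind, amount FROM transactions WHERE amount BETWEEN 789.69 AND 2717.67

Result:
id | kind     | amount 
---+----------+--------
1  | transfer | 837.95 
4  | deposit  | 2076.51
5  | payment  | 2182.32
7  | deposit  | 811.45 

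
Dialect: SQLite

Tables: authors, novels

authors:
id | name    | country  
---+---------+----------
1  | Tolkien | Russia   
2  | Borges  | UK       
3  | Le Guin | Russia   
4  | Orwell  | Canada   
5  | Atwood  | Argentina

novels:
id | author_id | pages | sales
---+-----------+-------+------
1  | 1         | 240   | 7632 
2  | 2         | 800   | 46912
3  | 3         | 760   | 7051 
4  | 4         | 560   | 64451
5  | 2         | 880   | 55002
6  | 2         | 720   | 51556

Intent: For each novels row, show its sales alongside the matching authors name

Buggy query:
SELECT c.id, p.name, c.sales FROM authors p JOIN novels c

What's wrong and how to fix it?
Bug: JOIN with no ON clause produces a cartesian product; every novels row pairs with every authors row

Fix: Add ON c.author_id = p.id to the JOIN

Corrected query:
SELECT c.id, p.name, c.sales FROM authors p JOIN novels c ON c.author_id = p.id

Result:
id | name    | sales
---+---------+------
1  | Tolkien | 7632 
2  | Borges  | 46912
3  | Le Guin | 7051 
4  | Orwell  | 64451
5  | Borges  | 55002
6  | Borges  | 51556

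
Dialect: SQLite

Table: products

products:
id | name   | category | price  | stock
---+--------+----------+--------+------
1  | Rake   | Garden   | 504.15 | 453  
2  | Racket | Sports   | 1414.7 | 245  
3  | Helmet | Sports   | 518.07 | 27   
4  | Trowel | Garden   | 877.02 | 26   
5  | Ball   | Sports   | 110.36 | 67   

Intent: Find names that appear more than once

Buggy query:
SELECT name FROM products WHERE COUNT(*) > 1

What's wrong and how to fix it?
Bug: COUNT(*) is an aggregate and cannot be used in WHERE

Fix: GROUP BY name, then filter groups with HAVING COUNT(*) > 1

Corrected query:
SELECT name FROM products GROUP BY name HAVING COUNT(*) > 1

Result:
(no rows)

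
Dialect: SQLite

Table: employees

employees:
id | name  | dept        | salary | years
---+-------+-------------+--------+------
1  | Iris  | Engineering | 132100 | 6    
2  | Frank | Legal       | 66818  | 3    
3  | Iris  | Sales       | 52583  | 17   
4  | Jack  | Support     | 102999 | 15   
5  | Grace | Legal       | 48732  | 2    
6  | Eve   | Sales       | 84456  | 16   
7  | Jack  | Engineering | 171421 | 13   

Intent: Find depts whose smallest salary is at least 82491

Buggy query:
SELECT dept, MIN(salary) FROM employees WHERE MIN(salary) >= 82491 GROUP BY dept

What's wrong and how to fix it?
Bug: MIN() in WHERE is a misuse of aggregate

Fix: Use HAVING for the per-group MIN condition

Corrected query:
SELECT dept, MIN(salary) FROM employees GROUP BY dept HAVING MIN(salary) >= 82491

Result:
dept        | MIN(salary)
------------+------------
Engineering | 132100     
Support     | 102999     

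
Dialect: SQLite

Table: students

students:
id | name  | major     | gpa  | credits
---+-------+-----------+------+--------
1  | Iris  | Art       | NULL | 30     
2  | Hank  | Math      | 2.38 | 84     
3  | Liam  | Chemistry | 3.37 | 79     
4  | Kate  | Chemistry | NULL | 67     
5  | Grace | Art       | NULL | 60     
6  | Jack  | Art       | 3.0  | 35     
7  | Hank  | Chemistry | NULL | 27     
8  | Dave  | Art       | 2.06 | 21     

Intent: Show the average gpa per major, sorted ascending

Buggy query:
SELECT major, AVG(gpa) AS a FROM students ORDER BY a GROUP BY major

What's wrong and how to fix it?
Bug: GROUP BY must precede ORDER BY

Fix: Reorder: SELECT … FROM … GROUP BY … ORDER BY …

Corrected query:
SELECT major, AVG(gpa) AS a FROM students GROUP BY major ORDER BY a

Result:
major     | a   
----------+-----
Math      | 2.38
Art       | 2.53
Chemistry | 3.37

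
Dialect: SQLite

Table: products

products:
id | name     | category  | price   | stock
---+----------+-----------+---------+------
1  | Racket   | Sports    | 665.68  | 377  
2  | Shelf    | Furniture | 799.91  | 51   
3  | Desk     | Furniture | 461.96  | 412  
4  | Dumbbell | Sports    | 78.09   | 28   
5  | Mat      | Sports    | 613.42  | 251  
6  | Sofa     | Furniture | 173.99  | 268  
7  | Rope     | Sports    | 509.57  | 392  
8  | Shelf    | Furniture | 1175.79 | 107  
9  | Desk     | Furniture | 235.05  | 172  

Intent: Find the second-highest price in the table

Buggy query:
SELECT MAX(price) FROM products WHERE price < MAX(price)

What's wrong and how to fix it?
Bug: MAX(price) on the right of the comparison is an aggregate-in-WHERE error

Fix: Compute the overall MAX in a subquery, then take MAX of rows below it

Corrected query:
SELECT MAX(price) FROM products WHERE price < (SELECT MAX(price) FROM products)

Result:
MAX(price)
----------
799.91    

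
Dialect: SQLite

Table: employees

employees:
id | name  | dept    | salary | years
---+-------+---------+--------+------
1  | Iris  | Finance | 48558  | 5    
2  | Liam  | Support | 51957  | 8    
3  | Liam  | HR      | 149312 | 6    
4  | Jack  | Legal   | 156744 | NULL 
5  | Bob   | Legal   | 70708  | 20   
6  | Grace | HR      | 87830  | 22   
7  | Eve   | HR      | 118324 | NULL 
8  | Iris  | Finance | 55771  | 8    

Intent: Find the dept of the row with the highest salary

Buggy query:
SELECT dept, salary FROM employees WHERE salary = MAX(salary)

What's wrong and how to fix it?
Bug: MAX(salary) is an aggregate and cannot be used directly in WHERE

Fix: Wrap MAX in a scalar subquery so WHERE compares against a single value

Corrected query:
SELECT dept, salary FROM employees WHERE salary = (SELECT MAX(salary) FROM employees)

Result:
dept  | salary
------+-------
Legal | 156744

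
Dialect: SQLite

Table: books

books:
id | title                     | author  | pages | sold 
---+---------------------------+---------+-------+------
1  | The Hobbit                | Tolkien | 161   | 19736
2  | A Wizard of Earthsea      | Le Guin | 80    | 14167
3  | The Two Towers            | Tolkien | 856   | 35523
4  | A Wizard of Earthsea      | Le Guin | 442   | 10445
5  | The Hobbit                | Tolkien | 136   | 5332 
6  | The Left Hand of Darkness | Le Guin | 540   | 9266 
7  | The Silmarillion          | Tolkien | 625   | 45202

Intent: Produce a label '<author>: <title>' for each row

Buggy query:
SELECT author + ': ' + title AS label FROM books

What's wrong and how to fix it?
Bug: '+' is numeric addition; on text columns SQLite converts them to 0 instead of concatenating

Fix: Replace + with || to concatenate text

Corrected query:
SELECT author || ': ' || title AS label FROM books

Result:
label                             
----------------------------------
Tolkien: The Hobbit               
Le Guin: A Wizard of Earthsea     
Tolkien: The Two Towers           
Le Guin: A Wizard of Earthsea     
Tolkien: The Hobbit               
Le Guin: The Left Hand of Darkness
Tolkien: The Silmarillion         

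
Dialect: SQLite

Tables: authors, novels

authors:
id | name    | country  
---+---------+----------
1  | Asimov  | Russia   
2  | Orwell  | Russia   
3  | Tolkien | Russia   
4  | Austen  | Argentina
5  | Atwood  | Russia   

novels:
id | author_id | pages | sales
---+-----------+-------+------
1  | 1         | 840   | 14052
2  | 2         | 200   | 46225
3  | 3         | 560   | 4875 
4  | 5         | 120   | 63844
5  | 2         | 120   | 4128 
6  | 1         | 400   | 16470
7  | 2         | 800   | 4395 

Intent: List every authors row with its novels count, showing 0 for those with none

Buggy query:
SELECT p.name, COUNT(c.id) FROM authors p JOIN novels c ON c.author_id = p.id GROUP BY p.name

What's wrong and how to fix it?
Bug: INNER JOIN drops authors rows that have no matching novels rows

Fix: Switch to LEFT JOIN to retain unmatched parent rows

Corrected query:
SELECT p.name, COUNT(c.id) FROM authors p LEFT JOIN novels c ON c.author_id = p.id GROUP BY p.name

Result:
name    | COUNT(c.id)
--------+------------
Asimov  | 2          
Atwood  | 1          
Austen  | 0          
Orwell  | 3          
Tolkien | 1          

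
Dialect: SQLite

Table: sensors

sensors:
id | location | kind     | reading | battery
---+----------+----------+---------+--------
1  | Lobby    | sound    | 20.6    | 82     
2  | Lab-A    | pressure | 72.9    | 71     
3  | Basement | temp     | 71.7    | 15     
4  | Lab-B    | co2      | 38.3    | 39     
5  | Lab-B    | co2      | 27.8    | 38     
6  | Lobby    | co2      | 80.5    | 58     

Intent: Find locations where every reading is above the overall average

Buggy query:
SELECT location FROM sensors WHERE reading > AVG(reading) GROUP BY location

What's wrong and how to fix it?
Bug: AVG() is an aggregate; it can't sit directly in WHERE

Fix: Compute the overall average in a scalar subquery and compare each group's MIN against it in HAVING

Corrected query:
SELECT location FROM sensors GROUP BY location HAVING MIN(reading) > (SELECT AVG(reading) FROM sensors)

Result:
location
--------
Basement
Lab-A   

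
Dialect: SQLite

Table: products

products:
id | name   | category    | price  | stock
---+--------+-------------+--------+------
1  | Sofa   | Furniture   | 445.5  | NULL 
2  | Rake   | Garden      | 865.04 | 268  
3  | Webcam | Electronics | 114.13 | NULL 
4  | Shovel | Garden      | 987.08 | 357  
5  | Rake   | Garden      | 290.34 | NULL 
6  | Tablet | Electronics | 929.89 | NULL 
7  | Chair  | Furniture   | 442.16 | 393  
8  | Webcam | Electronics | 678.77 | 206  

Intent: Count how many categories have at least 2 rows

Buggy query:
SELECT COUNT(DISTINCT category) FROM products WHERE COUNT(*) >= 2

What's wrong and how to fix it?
Bug: COUNT(*) cannot appear in WHERE; the per-group count doesn't exist yet

Fix: Group first with HAVING COUNT(*) >= 2, then COUNT the resulting groups

Corrected query:
SELECT COUNT(*) FROM (SELECT category FROM products GROUP BY category HAVING COUNT(*) >= 2)

Result:
COUNT(*)
--------
3       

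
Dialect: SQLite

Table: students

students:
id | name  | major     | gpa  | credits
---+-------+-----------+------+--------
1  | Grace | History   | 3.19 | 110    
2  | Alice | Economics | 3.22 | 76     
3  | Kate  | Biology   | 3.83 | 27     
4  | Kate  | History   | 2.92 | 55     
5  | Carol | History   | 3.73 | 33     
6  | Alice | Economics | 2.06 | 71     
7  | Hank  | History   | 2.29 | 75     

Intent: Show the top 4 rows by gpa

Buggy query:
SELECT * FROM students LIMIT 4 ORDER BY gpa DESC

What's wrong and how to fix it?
Bug: LIMIT must come after ORDER BY

Fix: Swap the clauses: ORDER BY first, then LIMIT

Corrected query:
SELECT * FROM students ORDER BY gpa DESC LIMIT 4

Result:
id | name  | major     | gpa  | credits
---+-------+-----------+------+--------
3  | Kate  | Biology   | 3.83 | 27     
5  | Carol | History   | 3.73 | 33     
2  | Alice | Economics | 3.22 | 76     
1  | Grace | History   | 3.19 | 110    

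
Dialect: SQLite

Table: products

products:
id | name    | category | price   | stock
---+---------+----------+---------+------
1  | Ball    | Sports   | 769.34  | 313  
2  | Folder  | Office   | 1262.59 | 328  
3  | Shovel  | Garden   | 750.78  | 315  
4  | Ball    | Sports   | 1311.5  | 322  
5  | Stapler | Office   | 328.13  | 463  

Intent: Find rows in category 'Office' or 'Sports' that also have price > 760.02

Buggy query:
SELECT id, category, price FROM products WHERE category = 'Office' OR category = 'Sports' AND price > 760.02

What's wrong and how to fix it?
Bug: AND binds tighter than OR, so this parses as category = 'Office' OR (category = 'Sports' AND price > 760.02)

Fix: Group the OR with parentheses (or use IN), then AND the threshold

Corrected query:
SELECT id, category, price FROM products WHERE (category = 'Office' OR category = 'Sports') AND price > 760.02

Result:
id | category | price  
---+----------+--------
1  | Sports   | 769.34 
2  | Office   | 1262.59
4  | Sports   | 1311.5 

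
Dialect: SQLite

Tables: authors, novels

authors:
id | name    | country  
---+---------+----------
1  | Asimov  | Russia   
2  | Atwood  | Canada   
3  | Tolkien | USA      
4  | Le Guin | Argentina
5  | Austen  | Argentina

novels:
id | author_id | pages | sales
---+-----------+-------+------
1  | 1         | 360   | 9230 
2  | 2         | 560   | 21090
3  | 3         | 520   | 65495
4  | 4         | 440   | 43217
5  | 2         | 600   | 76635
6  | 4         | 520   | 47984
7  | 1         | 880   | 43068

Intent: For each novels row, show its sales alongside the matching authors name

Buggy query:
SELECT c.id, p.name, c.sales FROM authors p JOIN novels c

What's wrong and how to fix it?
Bug: Missing join condition: each novels row is matched to all authors rows instead of just its own

Fix: Add ON c.author_id = p.id to the JOIN

Corrected query:
SELECT c.id, p.name, c.sales FROM authors p JOIN novels c ON c.author_id = p.id

Result:
id | name    | sales
---+---------+------
1  | Asimov  | 9230 
2  | Atwood  | 21090
3  | Tolkien | 65495
4  | Le Guin | 43217
5  | Atwood  | 76635
6  | Le Guin | 47984
7  | Asimov  | 43068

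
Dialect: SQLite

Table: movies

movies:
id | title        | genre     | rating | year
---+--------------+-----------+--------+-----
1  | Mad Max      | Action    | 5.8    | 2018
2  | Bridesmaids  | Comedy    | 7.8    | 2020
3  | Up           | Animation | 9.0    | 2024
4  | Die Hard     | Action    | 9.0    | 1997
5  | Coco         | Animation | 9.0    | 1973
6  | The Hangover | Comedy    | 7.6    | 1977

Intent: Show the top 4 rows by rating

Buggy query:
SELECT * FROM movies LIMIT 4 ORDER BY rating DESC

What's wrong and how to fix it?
Bug: LIMIT must come after ORDER BY

Fix: Sort with ORDER BY, then apply LIMIT

Corrected query:
SELECT * FROM movies ORDER BY rating DESC LIMIT 4

Result:
id | title       | genre     | rating | year
---+-------------+-----------+--------+-----
3  | Up          | Animation | 9      | 2024
4  | Die Hard    | Action    | 9      | 1997
5  | Coco        | Animation | 9      | 1973
2  | Bridesmaids | Comedy    | 7.8    | 2020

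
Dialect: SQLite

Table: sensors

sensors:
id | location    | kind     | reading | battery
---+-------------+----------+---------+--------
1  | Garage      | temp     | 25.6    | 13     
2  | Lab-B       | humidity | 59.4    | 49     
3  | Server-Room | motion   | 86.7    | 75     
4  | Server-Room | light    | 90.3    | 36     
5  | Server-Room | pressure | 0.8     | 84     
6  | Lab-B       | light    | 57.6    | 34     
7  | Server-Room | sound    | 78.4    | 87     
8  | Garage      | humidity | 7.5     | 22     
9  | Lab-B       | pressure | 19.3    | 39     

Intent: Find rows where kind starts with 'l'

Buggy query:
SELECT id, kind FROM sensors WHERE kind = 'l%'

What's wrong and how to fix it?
Bug: Wildcards only work with LIKE; '=' treats '%' as a literal character

Fix: Use LIKE for wildcard pattern matching

Corrected query:
SELECT id, kind FROM sensors WHERE kind LIKE 'l%'

Result:
id | kind 
---+------
4  | light
6  | light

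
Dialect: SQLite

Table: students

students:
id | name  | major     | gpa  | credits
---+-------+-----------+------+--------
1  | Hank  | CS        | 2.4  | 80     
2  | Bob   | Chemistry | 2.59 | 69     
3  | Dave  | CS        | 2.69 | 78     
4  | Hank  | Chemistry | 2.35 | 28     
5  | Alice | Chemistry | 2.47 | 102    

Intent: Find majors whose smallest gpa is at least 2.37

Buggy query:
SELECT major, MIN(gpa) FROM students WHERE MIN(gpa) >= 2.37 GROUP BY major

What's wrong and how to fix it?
Bug: Aggregates like MIN are computed per group after WHERE runs

Fix: Replace WHERE with HAVING after the GROUP BY

Corrected query:
SELECT major, MIN(gpa) FROM students GROUP BY major HAVING MIN(gpa) >= 2.37

Result:
major | MIN(gpa)
------+---------
CS    | 2.4     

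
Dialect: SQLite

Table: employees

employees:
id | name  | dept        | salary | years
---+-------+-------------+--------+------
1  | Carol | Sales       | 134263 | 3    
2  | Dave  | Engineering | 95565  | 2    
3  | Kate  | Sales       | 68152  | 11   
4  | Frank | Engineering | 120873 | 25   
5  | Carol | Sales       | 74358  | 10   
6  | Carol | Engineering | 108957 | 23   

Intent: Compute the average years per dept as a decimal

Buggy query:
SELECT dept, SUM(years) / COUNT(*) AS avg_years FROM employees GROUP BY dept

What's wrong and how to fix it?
Bug: Both operands are integers, so '/' performs integer division and truncates

Fix: Cast one side to REAL so the division keeps the fractional part

Corrected query:
SELECT dept, SUM(years) * 1.0 / COUNT(*) AS avg_years FROM employees GROUP BY dept

Result:
dept        | avg_years
------------+----------
Engineering | 16.666667
Sales       | 8        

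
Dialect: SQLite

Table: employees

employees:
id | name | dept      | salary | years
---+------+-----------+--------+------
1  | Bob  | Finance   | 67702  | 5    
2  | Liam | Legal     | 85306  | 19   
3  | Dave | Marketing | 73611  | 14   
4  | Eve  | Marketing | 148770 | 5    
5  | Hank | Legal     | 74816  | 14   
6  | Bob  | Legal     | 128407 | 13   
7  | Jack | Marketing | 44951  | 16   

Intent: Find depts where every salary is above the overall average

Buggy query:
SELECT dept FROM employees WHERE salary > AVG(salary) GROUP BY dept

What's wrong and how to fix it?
Bug: AVG() is an aggregate; it can't sit directly in WHERE

Fix: Compute the overall average in a scalar subquery and compare each group's MIN against it in HAVING

Corrected query:
SELECT dept FROM employees GROUP BY dept HAVING MIN(salary) > (SELECT AVG(salary) FROM employees)

Result:
(no rows)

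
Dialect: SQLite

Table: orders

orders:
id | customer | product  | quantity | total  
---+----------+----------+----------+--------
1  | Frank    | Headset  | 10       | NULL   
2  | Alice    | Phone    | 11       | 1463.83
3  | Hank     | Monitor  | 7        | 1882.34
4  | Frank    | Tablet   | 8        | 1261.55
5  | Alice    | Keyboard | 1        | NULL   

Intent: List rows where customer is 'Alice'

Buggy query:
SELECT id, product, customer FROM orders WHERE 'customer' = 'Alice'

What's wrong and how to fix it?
Bug: Single quotes denote string literals in SQL; the column name is being compared as a constant string

Fix: Remove the quotes around the column name (or use double quotes for an identifier)

Corrected query:
SELECT id, product, customer FROM orders WHERE customer = 'Alice'

Result:
id | product  | customer
---+----------+---------
2  | Phone    | Alice   
5  | Keyboard | Alice   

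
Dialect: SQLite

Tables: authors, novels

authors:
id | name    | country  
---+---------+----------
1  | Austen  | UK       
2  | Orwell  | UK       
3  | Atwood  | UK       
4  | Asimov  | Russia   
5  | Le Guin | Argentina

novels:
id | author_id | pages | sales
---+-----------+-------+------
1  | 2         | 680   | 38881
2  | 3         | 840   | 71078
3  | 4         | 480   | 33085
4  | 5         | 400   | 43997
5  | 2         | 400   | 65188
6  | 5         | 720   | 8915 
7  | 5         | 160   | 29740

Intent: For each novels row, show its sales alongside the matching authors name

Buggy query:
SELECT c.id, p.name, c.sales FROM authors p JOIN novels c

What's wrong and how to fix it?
Bug: Missing join condition: each novels row is matched to all authors rows instead of just its own

Fix: Add ON c.author_id = p.id to the JOIN

Corrected query:
SELECT c.id, p.name, c.sales FROM authors p JOIN novels c ON c.author_id = p.id

Result:
id | name    | sales
---+---------+------
1  | Orwell  | 38881
2  | Atwood  | 71078
3  | Asimov  | 33085
4  | Le Guin | 43997
5  | Orwell  | 65188
6  | Le Guin | 8915 
7  | Le Guin | 29740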